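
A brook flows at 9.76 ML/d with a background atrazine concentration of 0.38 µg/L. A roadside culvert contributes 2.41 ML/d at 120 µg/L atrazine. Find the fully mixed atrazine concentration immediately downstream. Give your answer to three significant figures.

24.1 µg/L

Mixed concentration C = ΣQC/ΣQ = (9.760·0.3800 + 2.410·120.0) / 12.17 = 292.9/12.17 = 24.07 µg/L.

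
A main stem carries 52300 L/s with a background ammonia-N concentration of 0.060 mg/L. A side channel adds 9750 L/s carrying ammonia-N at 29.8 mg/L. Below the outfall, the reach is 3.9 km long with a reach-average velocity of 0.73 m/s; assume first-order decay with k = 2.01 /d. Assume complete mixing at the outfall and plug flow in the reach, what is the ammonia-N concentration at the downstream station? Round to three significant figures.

Conservation of mass: C = (52300·0.06000 + 9750·29.80) / 62050 = 293700/62050 = 4.733 mg/L.
Travel time t = 3.9·1000 / 0.73 = 5342 s = 1.484 h.
First-order decay: C = 4.733·exp(−k·t) = 4.733·0.8831 = 4.180 mg/L.

4.18 mg/L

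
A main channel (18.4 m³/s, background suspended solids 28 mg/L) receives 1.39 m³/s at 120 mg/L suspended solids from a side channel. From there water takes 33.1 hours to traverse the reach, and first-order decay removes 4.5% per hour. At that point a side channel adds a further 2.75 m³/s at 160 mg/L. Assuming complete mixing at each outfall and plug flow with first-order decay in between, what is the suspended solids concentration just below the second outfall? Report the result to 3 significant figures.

Mixed concentration C = ΣQC/ΣQ = (18.40·28.00 + 1.390·120.0) / 19.79 = 682.0/19.79 = 34.46 mg/L; combined flow 19.79 m³/s.
4.5%/h lost → k = −ln(1 − 0.045) = 0.04604 h⁻¹.
After decay, C = 34.46 × e^(−kt) = 34.46 × 0.2178 = 7.507 mg/L.
Second outfall: C = (19.79·7.507 + 2.750·160.0)/22.54 = 26.11 mg/L.

26.1 mg/L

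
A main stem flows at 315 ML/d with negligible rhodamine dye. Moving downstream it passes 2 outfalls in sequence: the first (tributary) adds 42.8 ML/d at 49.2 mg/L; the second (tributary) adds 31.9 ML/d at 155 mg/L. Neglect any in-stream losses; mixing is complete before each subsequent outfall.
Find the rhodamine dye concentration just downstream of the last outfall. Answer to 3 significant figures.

18.1 mg/L

Below outfall 1: Q → 357.8 ML/d, C = (315.0·0 + 42.80·49.20)/357.8 = 5.885 mg/L.
Below outfall 2: Q → 389.7 ML/d, C = (357.8·5.885 + 31.90·155.0)/389.7 = 18.09 mg/L.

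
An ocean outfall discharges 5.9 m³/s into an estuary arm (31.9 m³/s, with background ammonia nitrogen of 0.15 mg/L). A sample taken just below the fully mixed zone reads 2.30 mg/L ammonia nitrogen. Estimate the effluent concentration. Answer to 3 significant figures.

Mass balance: 31.90·0.1500 + 5.900·Cₑ = 37.80·2.300
→ Cₑ = (37.80·2.300 − 31.90·0.1500) / 5.900 = 13.92 mg/L.

13.9 mg/L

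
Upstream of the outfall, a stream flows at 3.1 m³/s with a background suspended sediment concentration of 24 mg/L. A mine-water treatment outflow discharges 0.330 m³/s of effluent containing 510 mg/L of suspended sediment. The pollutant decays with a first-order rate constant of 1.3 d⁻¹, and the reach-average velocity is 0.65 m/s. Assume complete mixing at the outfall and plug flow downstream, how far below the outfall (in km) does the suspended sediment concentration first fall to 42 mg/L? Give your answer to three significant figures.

22.5 km

Mass balance: C = (3.100·24.00 + 0.3300·510.0) / 3.430 = 242.7/3.430 = 70.76 mg/L.
Set 70.76·exp(−k·t) = 42 → t = ln(70.76/42)/k = 34670 s = 9.629 h.
Distance = v·t = 0.65·34670 = 22530 m = 22.53 km.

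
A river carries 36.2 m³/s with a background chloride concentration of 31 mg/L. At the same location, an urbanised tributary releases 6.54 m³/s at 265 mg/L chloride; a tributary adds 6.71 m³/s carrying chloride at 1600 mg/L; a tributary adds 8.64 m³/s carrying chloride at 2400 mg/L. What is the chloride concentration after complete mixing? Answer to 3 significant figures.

591 mg/L

Mass balance: C = (36.20·31.00 + 6.540·265.0 + 6.710·1600 + 8.640·2400) / 58.09 = 34330/58.09 = 590.9 mg/L.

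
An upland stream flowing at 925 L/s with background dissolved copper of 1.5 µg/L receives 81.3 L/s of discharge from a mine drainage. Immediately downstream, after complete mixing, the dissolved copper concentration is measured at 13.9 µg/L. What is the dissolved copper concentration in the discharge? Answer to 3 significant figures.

155 µg/L

Mass balance: 925.0·1.500 + 81.30·Cₑ = 1006·13.90
→ Cₑ = (1006·13.90 − 925.0·1.500) / 81.30 = 155.0 µg/L.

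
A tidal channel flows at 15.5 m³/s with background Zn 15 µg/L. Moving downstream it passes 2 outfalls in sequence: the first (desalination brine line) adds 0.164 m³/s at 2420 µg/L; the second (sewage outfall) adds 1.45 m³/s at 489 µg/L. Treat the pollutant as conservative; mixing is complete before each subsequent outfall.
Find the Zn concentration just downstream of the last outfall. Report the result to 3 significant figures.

78.2 µg/L

Below outfall 1: Q → 15.66 m³/s, C = (15.50·15.00 + 0.1640·2420)/15.66 = 40.18 µg/L.
Below outfall 2: Q → 17.11 m³/s, C = (15.66·40.18 + 1.450·489.0)/17.11 = 78.21 µg/L.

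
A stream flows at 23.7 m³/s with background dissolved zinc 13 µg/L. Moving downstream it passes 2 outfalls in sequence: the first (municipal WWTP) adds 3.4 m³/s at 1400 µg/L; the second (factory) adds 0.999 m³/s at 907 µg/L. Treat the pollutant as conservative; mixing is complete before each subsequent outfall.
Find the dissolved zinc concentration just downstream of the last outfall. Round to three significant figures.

Outfall 1: combined Q = 27.10 m³/s; C = (23.70·13.00 + 3.400·1400)/27.10 = 187.0 µg/L.
Outfall 2: combined Q = 28.10 m³/s; C = (27.10·187.0 + 0.9990·907.0)/28.10 = 212.6 µg/L.

213 µg/L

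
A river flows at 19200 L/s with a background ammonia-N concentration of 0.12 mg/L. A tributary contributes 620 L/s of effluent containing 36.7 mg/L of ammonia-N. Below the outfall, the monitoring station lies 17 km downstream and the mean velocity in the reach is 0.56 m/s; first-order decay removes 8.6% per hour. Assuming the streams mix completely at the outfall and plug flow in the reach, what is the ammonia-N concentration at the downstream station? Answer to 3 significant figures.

After mixing, C = (19200·0.1200 + 620.0·36.70) / 19820 = 25060/19820 = 1.264 mg/L.
Travel time t = 17·1000 / 0.56 = 30360 s = 8.433 h.
8.6%/h lost → k = −ln(1 − 0.086) = 0.08992 h⁻¹.
Decay over the reach: 1.264·exp(−kt) = 1.264·0.4685 = 0.5923 mg/L.

0.592 mg/L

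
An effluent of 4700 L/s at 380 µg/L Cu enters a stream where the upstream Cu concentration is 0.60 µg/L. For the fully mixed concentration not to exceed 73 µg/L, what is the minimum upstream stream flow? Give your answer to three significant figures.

Set C_mix = 73: (Q·0.6000 + 4700·380.0) / (Q + 4700) = 73
→ Q = 4700·(380.0 − 73)/(73 − 0.6000) = 19930 L/s.

19900 L/s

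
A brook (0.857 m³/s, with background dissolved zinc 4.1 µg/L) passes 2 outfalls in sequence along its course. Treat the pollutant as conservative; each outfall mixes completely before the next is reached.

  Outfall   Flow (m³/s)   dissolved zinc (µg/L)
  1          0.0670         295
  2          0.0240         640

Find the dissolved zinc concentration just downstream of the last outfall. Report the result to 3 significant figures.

Outfall 1: combined Q = 0.9240 m³/s; C = (0.8570·4.100 + 0.06700·295.0)/0.9240 = 25.19 µg/L.
Outfall 2: combined Q = 0.9480 m³/s; C = (0.9240·25.19 + 0.02400·640.0)/0.9480 = 40.76 µg/L.

40.8 µg/L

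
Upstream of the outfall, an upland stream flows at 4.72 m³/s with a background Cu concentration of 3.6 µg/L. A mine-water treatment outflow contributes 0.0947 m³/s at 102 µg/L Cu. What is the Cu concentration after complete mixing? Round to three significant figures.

After mixing, C = (4.720·3.600 + 0.09470·102.0) / 4.815 = 26.65/4.815 = 5.535 µg/L.

5.54 µg/L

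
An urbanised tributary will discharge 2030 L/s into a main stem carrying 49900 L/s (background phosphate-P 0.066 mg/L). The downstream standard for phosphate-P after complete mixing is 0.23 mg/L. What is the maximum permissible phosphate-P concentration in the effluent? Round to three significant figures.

At the limit, (Qr·Cr + Qe·Cₑ)/(Qr + Qe) = 0.23:
Cₑ = (51930·0.23 − 49900·0.06600) / 2030 = 4.261 mg/L.

4.26 mg/L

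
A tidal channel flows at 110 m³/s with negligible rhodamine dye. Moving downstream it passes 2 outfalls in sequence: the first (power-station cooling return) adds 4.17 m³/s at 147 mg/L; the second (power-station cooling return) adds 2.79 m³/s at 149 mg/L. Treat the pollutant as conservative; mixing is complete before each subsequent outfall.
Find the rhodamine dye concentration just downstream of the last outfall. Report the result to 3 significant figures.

8.80 mg/L

After outfall 1: Q = 110.0 + 4.170 = 114.2 m³/s; C = (110.0·0 + 4.170·147.0)/114.2 = 5.369 mg/L.
After outfall 2: Q = 114.2 + 2.790 = 117.0 m³/s; C = (114.2·5.369 + 2.790·149.0)/117.0 = 8.795 mg/L.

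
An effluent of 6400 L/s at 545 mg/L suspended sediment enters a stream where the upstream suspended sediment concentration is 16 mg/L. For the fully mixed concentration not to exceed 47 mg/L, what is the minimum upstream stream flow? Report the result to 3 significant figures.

Set C_mix = 47: (Q·16.00 + 6400·545.0) / (Q + 6400) = 47
→ Q = 6400·(545.0 − 47)/(47 − 16.00) = 102800 L/s.

103000 L/s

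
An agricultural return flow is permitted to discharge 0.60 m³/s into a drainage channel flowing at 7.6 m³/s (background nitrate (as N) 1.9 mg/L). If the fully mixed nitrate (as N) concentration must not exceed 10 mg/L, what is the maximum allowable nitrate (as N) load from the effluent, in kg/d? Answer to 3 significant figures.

Mass balance at the limit: 7.600·1.900 + 0.6000·Cₑ = 8.200·10 → Cₑ = 112.6 mg/L.
Load = 0.6000 m³/s × 112.6 g/m³ × 86 400 s/d = 5837 kg/d.

5840 kg/d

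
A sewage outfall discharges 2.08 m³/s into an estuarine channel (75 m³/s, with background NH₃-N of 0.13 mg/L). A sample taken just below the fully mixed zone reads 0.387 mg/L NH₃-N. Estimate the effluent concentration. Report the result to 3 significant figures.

9.65 mg/L

Mass balance: 75.00·0.1300 + 2.080·Cₑ = 77.08·0.3870
→ Cₑ = (77.08·0.3870 − 75.00·0.1300) / 2.080 = 9.654 mg/L.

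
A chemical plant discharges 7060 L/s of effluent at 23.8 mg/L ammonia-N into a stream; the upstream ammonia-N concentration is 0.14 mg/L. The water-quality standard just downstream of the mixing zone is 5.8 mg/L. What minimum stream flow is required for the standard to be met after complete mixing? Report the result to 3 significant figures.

22500 L/s

Set C_mix = 5.8: (Q·0.1400 + 7060·23.80) / (Q + 7060) = 5.8
→ Q = 7060·(23.80 − 5.8)/(5.8 − 0.1400) = 22450 L/s.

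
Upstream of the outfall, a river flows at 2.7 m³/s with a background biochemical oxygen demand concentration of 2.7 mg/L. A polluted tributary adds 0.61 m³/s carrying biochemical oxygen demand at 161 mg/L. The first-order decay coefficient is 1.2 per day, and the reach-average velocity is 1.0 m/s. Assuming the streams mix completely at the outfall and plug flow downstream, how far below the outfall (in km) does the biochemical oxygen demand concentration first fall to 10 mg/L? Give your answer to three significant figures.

Flow-weighted average: C = (2.700·2.700 + 0.6100·161.0) / 3.310 = 105.5/3.310 = 31.87 mg/L.
Set 31.87·exp(−k·t) = 10 → t = ln(31.87/10)/k = 83460 s = 23.18 h.
Distance = v·t = 1.0·83460 = 83460 m = 83.46 km.

83.5 km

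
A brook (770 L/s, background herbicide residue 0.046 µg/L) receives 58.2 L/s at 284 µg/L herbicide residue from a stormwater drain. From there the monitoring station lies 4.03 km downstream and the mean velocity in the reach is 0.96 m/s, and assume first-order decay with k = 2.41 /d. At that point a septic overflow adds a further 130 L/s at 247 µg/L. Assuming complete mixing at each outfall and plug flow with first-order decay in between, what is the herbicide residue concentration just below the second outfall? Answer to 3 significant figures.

48.9 µg/L

Conservation of mass: C = (770.0·0.04600 + 58.20·284.0) / 828.2 = 16560/828.2 = 20.00 µg/L; combined flow 828.2 L/s.
Travel time t = 4.03·1000 / 0.96 = 4198 s = 1.166 h.
Applying C = C₀e^(−kt): 20.00 × 0.8895 = 17.79 µg/L.
Second outfall: C = (828.2·17.79 + 130.0·247.0)/958.2 = 48.89 µg/L.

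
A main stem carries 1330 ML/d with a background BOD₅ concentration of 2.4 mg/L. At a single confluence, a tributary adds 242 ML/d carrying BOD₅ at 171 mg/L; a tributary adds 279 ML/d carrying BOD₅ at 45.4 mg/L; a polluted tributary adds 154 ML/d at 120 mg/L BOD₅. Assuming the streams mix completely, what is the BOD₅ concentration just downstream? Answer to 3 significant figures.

37.8 mg/L

Mass balance: C = (1330·2.400 + 242.0·171.0 + 279.0·45.40 + 154.0·120.0) / 2005 = 75720/2005 = 37.77 mg/L.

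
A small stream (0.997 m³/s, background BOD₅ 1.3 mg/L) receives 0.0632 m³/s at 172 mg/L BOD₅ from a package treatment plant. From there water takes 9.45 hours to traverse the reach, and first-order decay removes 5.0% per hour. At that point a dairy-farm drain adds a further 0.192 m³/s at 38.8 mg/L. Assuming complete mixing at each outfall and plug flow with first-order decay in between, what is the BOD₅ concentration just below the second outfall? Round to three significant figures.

Conservation of mass: C = (0.9970·1.300 + 0.06320·172.0) / 1.060 = 12.17/1.060 = 11.48 mg/L; combined flow 1.060 m³/s.
5.0%/h lost → k = −ln(1 − 0.05) = 0.05129 h⁻¹.
After decay, C = 11.48 × e^(−kt) = 11.48 × 0.6159 = 7.068 mg/L.
At the second outfall, C = (1.060·7.068 + 0.1920·38.80) / (1.060 + 0.1920) = 11.93 mg/L.

11.9 mg/L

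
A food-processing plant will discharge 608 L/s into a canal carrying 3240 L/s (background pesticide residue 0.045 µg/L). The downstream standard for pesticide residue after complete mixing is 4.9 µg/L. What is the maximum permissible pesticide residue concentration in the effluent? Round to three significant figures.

30.8 µg/L

At the limit, (Qr·Cr + Qe·Cₑ)/(Qr + Qe) = 4.9:
Cₑ = (3848·4.9 − 3240·0.04500) / 608.0 = 30.77 µg/L.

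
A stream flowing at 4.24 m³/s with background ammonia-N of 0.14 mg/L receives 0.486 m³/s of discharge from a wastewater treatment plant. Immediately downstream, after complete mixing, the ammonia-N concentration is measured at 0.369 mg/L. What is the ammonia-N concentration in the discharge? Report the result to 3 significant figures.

Mass balance: 4.240·0.1400 + 0.4860·Cₑ = 4.726·0.3690
→ Cₑ = (4.726·0.3690 − 4.240·0.1400) / 0.4860 = 2.367 mg/L.

2.37 mg/L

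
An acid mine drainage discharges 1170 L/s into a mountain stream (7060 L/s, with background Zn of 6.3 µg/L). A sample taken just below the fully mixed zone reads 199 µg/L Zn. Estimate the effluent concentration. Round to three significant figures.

1360 µg/L

Mass balance: 7060·6.300 + 1170·Cₑ = 8230·199.0
→ Cₑ = (8230·199.0 − 7060·6.300) / 1170 = 1362 µg/L.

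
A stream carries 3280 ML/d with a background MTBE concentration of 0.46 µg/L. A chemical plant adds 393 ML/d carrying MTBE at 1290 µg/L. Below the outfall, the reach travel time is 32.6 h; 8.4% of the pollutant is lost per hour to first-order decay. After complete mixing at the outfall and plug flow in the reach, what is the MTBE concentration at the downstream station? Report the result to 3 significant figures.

Flow-weighted average: C = (3280·0.4600 + 393.0·1290) / 3673 = 508500/3673 = 138.4 µg/L.
8.4%/h lost → k = −ln(1 − 0.084) = 0.08774 h⁻¹.
Applying C = C₀e^(−kt): 138.4 × 0.05725 = 7.926 µg/L.

7.93 µg/L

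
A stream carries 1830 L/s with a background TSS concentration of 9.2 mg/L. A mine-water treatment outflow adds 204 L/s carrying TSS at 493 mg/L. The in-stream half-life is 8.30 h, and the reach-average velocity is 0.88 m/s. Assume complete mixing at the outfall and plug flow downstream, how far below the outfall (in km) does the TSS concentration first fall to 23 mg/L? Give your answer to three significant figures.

After mixing, C = (1830·9.200 + 204.0·493.0) / 2034 = 117400/2034 = 57.72 mg/L.
Half-life 8.30 h → k = ln 2 / 8.30 = 0.08351 h⁻¹ = 2.004 d⁻¹.
Set 57.72·exp(−k·t) = 23 → t = ln(57.72/23)/k = 39670 s = 11.02 h.
Distance = v·t = 0.88·39670 = 34910 m = 34.91 km.

34.9 km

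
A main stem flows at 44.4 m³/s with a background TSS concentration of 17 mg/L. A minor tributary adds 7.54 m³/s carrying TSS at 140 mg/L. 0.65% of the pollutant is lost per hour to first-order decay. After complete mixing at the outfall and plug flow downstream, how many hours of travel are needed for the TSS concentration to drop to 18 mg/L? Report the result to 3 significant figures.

101 h

Flow-weighted average: C = (44.40·17.00 + 7.540·140.0) / 51.94 = 1810/51.94 = 34.86 mg/L.
0.65%/h lost → k = −ln(1 − 0.0065) = 0.006521 h⁻¹.
34.86·exp(−k·t) = 18 → t = ln(34.86/18)/k = 364800 s = 101.3 h.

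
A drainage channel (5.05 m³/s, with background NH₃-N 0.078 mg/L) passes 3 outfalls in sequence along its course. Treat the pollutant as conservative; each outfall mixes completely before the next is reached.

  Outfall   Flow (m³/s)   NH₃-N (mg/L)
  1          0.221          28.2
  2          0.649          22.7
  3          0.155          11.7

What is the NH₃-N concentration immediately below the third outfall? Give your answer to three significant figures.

Below outfall 1: Q → 5.271 m³/s, C = (5.050·0.07800 + 0.2210·28.20)/5.271 = 1.257 mg/L.
Below outfall 2: Q → 5.920 m³/s, C = (5.271·1.257 + 0.6490·22.70)/5.920 = 3.608 mg/L.
Below outfall 3: Q → 6.075 m³/s, C = (5.920·3.608 + 0.1550·11.70)/6.075 = 3.814 mg/L.

3.81 mg/L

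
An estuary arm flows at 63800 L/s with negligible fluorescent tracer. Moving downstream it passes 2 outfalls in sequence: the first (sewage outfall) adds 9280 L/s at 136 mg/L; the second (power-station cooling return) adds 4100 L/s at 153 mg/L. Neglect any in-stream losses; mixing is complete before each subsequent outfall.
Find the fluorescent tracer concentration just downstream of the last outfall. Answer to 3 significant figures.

24.5 mg/L

Outfall 1: combined Q = 73080 L/s; C = (63800·0 + 9280·136.0)/73080 = 17.27 mg/L.
Outfall 2: combined Q = 77180 L/s; C = (73080·17.27 + 4100·153.0)/77180 = 24.48 mg/L.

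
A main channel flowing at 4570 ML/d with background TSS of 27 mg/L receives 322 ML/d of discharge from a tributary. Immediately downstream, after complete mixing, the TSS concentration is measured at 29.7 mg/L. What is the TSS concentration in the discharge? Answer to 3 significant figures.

Mass balance: 4570·27.00 + 322.0·Cₑ = 4892·29.70
→ Cₑ = (4892·29.70 − 4570·27.00) / 322.0 = 68.02 mg/L.

68.0 mg/L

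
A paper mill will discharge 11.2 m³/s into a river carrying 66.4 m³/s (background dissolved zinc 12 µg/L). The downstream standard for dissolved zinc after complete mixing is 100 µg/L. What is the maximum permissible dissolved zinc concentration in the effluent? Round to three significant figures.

622 µg/L

At the limit, (Qr·Cr + Qe·Cₑ)/(Qr + Qe) = 100:
Cₑ = (77.60·100 − 66.40·12.00) / 11.20 = 621.7 µg/L.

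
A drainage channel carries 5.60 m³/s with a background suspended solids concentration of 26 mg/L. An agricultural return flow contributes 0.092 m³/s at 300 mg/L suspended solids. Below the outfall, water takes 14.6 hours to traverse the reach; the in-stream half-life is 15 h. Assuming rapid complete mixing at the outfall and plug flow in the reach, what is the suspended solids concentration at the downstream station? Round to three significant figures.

15.5 mg/L

Conservation of mass: C = (5.600·26.00 + 0.09200·300.0) / 5.692 = 173.2/5.692 = 30.43 mg/L.
Half-life 15 h → k = ln 2 / 15 = 0.04621 h⁻¹ = 1.109 d⁻¹.
Decay over the reach: 30.43·exp(−kt) = 30.43·0.5093 = 15.50 mg/L.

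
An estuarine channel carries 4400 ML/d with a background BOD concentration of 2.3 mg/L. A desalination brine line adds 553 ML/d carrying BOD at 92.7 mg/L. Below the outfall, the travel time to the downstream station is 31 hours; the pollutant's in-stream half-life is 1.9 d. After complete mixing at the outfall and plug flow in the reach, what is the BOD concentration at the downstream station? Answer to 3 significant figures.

7.74 mg/L

Mass balance: C = (4400·2.300 + 553.0·92.70) / 4953 = 61380/4953 = 12.39 mg/L.
Half-life 1.9 d → k = ln 2 / 1.9 = 0.3648 d⁻¹.
Applying C = C₀e^(−kt): 12.39 × 0.6242 = 7.736 mg/L.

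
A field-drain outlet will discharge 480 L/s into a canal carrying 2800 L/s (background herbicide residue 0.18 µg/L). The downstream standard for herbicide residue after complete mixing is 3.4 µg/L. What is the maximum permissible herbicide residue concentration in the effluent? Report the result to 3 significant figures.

At the limit, (Qr·Cr + Qe·Cₑ)/(Qr + Qe) = 3.4:
Cₑ = (3280·3.4 − 2800·0.1800) / 480.0 = 22.18 µg/L.

22.2 µg/L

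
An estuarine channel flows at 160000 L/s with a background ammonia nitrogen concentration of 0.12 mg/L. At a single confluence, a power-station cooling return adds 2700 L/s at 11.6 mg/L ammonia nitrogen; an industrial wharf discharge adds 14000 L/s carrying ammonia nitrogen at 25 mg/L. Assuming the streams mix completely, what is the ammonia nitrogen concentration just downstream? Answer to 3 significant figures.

2.27 mg/L

After mixing, C = (160000·0.1200 + 2700·11.60 + 14000·25.00) / 176700 = 400500/176700 = 2.267 mg/L.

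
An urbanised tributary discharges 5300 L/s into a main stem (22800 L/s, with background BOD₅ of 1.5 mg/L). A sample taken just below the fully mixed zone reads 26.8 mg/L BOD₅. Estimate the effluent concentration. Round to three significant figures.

Mass balance: 22800·1.500 + 5300·Cₑ = 28100·26.80
→ Cₑ = (28100·26.80 − 22800·1.500) / 5300 = 135.6 mg/L.

136 mg/L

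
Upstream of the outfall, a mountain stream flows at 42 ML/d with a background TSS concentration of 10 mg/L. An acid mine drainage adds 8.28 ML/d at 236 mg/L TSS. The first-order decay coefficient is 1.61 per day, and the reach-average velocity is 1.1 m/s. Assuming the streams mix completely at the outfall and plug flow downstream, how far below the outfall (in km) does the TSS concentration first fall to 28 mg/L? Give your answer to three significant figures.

Mixed concentration C = ΣQC/ΣQ = (42.00·10.00 + 8.280·236.0) / 50.28 = 2374/50.28 = 47.22 mg/L.
Set 47.22·exp(−k·t) = 28 → t = ln(47.22/28)/k = 28040 s = 7.790 h.
Distance = v·t = 1.1·28040 = 30850 m = 30.85 km.

30.8 km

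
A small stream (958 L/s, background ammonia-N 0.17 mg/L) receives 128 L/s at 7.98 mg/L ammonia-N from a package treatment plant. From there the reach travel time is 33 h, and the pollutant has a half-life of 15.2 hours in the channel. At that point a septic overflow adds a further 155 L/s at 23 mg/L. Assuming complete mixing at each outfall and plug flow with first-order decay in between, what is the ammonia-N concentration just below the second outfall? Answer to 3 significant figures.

3.08 mg/L

Conservation of mass: C = (958.0·0.1700 + 128.0·7.980) / 1086 = 1184/1086 = 1.091 mg/L; combined flow 1086 L/s.
Half-life 15.2 h → k = ln 2 / 15.2 = 0.04560 h⁻¹ = 1.094 d⁻¹.
First-order decay: C = 1.091·exp(−k·t) = 1.091·0.2220 = 0.2421 mg/L.
At the second outfall, C = (1086·0.2421 + 155.0·23.00) / (1086 + 155.0) = 3.085 mg/L.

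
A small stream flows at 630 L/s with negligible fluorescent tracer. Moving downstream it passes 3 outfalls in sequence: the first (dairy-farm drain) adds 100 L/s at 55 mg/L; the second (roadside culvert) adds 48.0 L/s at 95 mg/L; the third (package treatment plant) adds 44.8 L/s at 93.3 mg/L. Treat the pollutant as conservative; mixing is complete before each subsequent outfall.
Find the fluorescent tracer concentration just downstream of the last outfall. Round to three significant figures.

Outfall 1: combined Q = 730.0 L/s; C = (630.0·0 + 100.0·55.00)/730.0 = 7.534 mg/L.
Outfall 2: combined Q = 778.0 L/s; C = (730.0·7.534 + 48.00·95.00)/778.0 = 12.93 mg/L.
Outfall 3: combined Q = 822.8 L/s; C = (778.0·12.93 + 44.80·93.30)/822.8 = 17.31 mg/L.

17.3 mg/L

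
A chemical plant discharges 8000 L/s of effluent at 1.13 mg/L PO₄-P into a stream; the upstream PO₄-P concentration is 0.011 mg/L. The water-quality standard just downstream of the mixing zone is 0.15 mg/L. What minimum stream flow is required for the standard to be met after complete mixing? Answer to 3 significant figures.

Set C_mix = 0.15: (Q·0.01100 + 8000·1.130) / (Q + 8000) = 0.15
→ Q = 8000·(1.130 − 0.15)/(0.15 − 0.01100) = 56400 L/s.

56400 L/s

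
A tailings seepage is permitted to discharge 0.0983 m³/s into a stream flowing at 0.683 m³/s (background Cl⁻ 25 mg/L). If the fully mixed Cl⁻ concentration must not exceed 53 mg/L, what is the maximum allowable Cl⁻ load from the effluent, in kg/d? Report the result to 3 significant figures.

2100 kg/d

Mass balance at the limit: 0.6830·25.00 + 0.09830·Cₑ = 0.7813·53 → Cₑ = 247.5 mg/L.
Load = 0.09830 m³/s × 247.5 g/m³ × 86 400 s/d = 2102 kg/d.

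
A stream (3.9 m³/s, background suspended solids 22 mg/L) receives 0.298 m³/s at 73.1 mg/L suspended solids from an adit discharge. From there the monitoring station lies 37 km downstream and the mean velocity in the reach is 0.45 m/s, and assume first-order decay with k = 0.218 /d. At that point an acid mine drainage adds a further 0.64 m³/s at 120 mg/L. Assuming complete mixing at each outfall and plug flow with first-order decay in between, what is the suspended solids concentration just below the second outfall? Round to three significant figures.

After mixing, C = (3.900·22.00 + 0.2980·73.10) / 4.198 = 107.6/4.198 = 25.63 mg/L; combined flow 4.198 m³/s.
Travel time t = 37·1000 / 0.45 = 82220 s = 22.84 h.
First-order decay: C = 25.63·exp(−k·t) = 25.63·0.8126 = 20.83 mg/L.
At the second outfall, C = (4.198·20.83 + 0.6400·120.0) / (4.198 + 0.6400) = 33.95 mg/L.

33.9 mg/L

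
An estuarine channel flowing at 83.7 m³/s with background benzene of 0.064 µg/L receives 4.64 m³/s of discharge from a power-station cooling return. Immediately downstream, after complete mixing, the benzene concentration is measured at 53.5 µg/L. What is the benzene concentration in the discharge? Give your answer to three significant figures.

1020 µg/L

Mass balance: 83.70·0.06400 + 4.640·Cₑ = 88.34·53.50
→ Cₑ = (88.34·53.50 − 83.70·0.06400) / 4.640 = 1017 µg/L.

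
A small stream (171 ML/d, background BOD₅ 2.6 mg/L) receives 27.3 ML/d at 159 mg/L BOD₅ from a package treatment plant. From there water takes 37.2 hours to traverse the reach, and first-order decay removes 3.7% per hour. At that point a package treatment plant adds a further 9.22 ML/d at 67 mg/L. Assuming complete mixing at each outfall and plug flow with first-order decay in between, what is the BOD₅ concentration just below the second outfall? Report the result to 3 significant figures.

8.65 mg/L

Conservation of mass: C = (171.0·2.600 + 27.30·159.0) / 198.3 = 4785/198.3 = 24.13 mg/L; combined flow 198.3 ML/d.
3.7%/h lost → k = −ln(1 − 0.037) = 0.03770 h⁻¹.
Decay over the reach: 24.13·exp(−kt) = 24.13·0.2460 = 5.936 mg/L.
At the second outfall, C = (198.3·5.936 + 9.220·67.00) / (198.3 + 9.220) = 8.649 mg/L.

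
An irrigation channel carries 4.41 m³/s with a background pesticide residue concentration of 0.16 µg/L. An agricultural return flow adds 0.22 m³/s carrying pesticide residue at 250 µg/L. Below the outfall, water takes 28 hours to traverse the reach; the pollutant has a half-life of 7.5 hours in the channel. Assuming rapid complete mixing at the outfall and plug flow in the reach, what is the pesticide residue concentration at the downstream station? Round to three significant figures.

0.905 µg/L

After mixing, C = (4.410·0.1600 + 0.2200·250.0) / 4.630 = 55.71/4.630 = 12.03 µg/L.
Half-life 7.5 h → k = ln 2 / 7.5 = 0.09242 h⁻¹ = 2.218 d⁻¹.
Decay over the reach: 12.03·exp(−kt) = 12.03·0.07519 = 0.9046 µg/L.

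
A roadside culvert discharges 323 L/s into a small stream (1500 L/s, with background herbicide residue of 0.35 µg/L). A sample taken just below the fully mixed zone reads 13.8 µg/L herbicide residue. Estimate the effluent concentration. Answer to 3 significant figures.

76.3 µg/L

Mass balance: 1500·0.3500 + 323.0·Cₑ = 1823·13.80
→ Cₑ = (1823·13.80 − 1500·0.3500) / 323.0 = 76.26 µg/L.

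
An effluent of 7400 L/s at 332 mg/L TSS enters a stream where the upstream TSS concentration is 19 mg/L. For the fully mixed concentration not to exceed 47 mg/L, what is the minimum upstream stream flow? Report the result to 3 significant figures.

Set C_mix = 47: (Q·19.00 + 7400·332.0) / (Q + 7400) = 47
→ Q = 7400·(332.0 − 47)/(47 − 19.00) = 75320 L/s.

75300 L/s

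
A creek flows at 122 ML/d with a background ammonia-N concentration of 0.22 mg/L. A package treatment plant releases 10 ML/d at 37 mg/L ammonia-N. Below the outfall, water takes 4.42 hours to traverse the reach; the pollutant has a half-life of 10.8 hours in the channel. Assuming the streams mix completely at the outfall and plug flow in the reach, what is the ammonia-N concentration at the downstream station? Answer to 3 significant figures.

2.26 mg/L

Flow-weighted average: C = (122.0·0.2200 + 10.00·37.00) / 132.0 = 396.8/132.0 = 3.006 mg/L.
Half-life 10.8 h → k = ln 2 / 10.8 = 0.06418 h⁻¹ = 1.540 d⁻¹.
Applying C = C₀e^(−kt): 3.006 × 0.7530 = 2.264 mg/L.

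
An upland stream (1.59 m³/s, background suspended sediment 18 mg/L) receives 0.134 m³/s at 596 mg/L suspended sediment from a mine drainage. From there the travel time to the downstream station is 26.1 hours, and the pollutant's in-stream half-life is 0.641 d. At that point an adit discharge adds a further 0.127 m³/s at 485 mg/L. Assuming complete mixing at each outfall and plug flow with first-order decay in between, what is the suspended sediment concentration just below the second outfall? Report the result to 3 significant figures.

Mixed concentration C = ΣQC/ΣQ = (1.590·18.00 + 0.1340·596.0) / 1.724 = 108.5/1.724 = 62.93 mg/L; combined flow 1.724 m³/s.
Half-life 0.641 d → k = ln 2 / 0.641 = 1.081 d⁻¹.
Applying C = C₀e^(−kt): 62.93 × 0.3085 = 19.41 mg/L.
At the second outfall, C = (1.724·19.41 + 0.1270·485.0) / (1.724 + 0.1270) = 51.36 mg/L.

51.4 mg/L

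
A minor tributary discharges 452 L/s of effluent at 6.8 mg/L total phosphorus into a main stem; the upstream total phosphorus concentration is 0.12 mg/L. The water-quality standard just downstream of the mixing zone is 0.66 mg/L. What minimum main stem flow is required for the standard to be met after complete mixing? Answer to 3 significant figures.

Set C_mix = 0.66: (Q·0.1200 + 452.0·6.800) / (Q + 452.0) = 0.66
→ Q = 452.0·(6.800 − 0.66)/(0.66 − 0.1200) = 5139 L/s.

5140 L/s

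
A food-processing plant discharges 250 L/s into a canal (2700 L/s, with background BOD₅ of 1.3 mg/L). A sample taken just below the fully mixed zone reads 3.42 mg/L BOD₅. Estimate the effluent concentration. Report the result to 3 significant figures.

Mass balance: 2700·1.300 + 250.0·Cₑ = 2950·3.420
→ Cₑ = (2950·3.420 − 2700·1.300) / 250.0 = 26.32 mg/L.

26.3 mg/L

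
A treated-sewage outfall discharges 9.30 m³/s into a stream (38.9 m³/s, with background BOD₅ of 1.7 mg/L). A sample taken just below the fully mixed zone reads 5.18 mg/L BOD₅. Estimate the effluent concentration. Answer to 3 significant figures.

Mass balance: 38.90·1.700 + 9.300·Cₑ = 48.20·5.180
→ Cₑ = (48.20·5.180 − 38.90·1.700) / 9.300 = 19.74 mg/L.

19.7 mg/L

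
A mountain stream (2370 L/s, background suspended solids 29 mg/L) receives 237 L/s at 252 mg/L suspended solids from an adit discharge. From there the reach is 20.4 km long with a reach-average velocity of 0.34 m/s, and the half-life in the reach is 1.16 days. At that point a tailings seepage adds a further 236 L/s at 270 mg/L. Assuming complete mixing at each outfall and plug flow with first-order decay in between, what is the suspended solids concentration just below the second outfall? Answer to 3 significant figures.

Flow-weighted average: C = (2370·29.00 + 237.0·252.0) / 2607 = 128500/2607 = 49.27 mg/L; combined flow 2607 L/s.
Travel time t = 20.4·1000 / 0.34 = 60000 s = 16.67 h.
Half-life 1.16 d → k = ln 2 / 1.16 = 0.5975 d⁻¹.
First-order decay: C = 49.27·exp(−k·t) = 49.27·0.6604 = 32.54 mg/L.
Second outfall: C = (2607·32.54 + 236.0·270.0)/2843 = 52.25 mg/L.

52.3 mg/L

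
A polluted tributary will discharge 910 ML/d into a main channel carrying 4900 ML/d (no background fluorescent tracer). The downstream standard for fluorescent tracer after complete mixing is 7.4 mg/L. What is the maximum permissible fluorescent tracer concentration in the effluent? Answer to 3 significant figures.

At the limit, (Qr·Cr + Qe·Cₑ)/(Qr + Qe) = 7.4:
Cₑ = (5810·7.4 − 4900·0) / 910.0 = 47.25 mg/L.

47.2 mg/L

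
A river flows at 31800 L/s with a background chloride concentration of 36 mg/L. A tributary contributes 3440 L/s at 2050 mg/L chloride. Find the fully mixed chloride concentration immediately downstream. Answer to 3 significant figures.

233 mg/L

Conservation of mass: C = (31800·36.00 + 3440·2050) / 35240 = 8197000/35240 = 232.6 mg/L.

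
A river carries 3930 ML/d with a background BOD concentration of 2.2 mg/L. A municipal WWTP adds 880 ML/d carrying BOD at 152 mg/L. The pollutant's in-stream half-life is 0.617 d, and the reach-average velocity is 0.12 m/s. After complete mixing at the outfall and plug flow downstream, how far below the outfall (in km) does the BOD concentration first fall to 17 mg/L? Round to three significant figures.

5.12 km

Mixed concentration C = ΣQC/ΣQ = (3930·2.200 + 880.0·152.0) / 4810 = 142400/4810 = 29.61 mg/L.
Half-life 0.617 d → k = ln 2 / 0.617 = 1.123 d⁻¹.
Set 29.61·exp(−k·t) = 17 → t = ln(29.61/17)/k = 42670 s = 11.85 h.
Distance = v·t = 0.12·42670 = 5120 m = 5.120 km.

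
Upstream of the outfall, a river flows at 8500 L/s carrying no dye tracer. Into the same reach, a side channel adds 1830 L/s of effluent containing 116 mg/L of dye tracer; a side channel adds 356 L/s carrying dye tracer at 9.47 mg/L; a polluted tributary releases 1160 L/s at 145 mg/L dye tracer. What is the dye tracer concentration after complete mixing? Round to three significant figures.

32.4 mg/L

After mixing, C = (8500·0 + 1830·116.0 + 356.0·9.470 + 1160·145.0) / 11850 = 383900/11850 = 32.40 mg/L.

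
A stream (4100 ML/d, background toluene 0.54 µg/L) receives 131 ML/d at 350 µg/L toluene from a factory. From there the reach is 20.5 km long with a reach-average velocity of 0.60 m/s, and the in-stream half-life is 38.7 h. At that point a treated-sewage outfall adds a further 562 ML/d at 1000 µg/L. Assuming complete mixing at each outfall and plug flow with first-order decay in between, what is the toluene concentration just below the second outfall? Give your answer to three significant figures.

126 µg/L

After mixing, C = (4100·0.5400 + 131.0·350.0) / 4231 = 48060/4231 = 11.36 µg/L; combined flow 4231 ML/d.
Travel time t = 20.5·1000 / 0.60 = 34170 s = 9.491 h.
Half-life 38.7 h → k = ln 2 / 38.7 = 0.01791 h⁻¹ = 0.4299 d⁻¹.
Decay over the reach: 11.36·exp(−kt) = 11.36·0.8437 = 9.584 µg/L.
Second outfall: C = (4231·9.584 + 562.0·1000)/4793 = 125.7 µg/L.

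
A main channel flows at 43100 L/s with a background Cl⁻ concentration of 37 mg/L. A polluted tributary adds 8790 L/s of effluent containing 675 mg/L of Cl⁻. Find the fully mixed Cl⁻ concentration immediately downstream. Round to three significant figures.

145 mg/L

After mixing, C = (43100·37.00 + 8790·675.0) / 51890 = 7528000/51890 = 145.1 mg/L.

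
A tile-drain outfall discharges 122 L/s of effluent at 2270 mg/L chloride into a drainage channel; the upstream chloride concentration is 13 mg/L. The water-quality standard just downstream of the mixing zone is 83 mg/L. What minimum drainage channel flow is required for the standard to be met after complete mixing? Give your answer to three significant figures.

Set C_mix = 83: (Q·13.00 + 122.0·2270) / (Q + 122.0) = 83
→ Q = 122.0·(2270 − 83)/(83 − 13.00) = 3812 L/s.

3810 L/s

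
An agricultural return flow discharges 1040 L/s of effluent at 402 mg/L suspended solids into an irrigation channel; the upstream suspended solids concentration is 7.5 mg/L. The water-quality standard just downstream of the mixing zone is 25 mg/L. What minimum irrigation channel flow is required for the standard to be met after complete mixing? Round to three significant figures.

Set C_mix = 25: (Q·7.500 + 1040·402.0) / (Q + 1040) = 25
→ Q = 1040·(402.0 − 25)/(25 − 7.500) = 22400 L/s.

22400 L/s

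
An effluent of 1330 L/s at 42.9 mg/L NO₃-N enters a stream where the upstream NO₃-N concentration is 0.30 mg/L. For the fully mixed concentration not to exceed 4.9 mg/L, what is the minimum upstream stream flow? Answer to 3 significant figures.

11000 L/s

Set C_mix = 4.9: (Q·0.3000 + 1330·42.90) / (Q + 1330) = 4.9
→ Q = 1330·(42.90 − 4.9)/(4.9 − 0.3000) = 10990 L/s.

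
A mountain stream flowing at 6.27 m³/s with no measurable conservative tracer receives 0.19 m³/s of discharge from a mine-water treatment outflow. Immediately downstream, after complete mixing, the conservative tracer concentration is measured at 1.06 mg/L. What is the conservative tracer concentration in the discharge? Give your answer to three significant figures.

Mass balance: 6.270·0 + 0.1900·Cₑ = 6.460·1.060
→ Cₑ = (6.460·1.060 − 6.270·0) / 0.1900 = 36.04 mg/L.

36.0 mg/L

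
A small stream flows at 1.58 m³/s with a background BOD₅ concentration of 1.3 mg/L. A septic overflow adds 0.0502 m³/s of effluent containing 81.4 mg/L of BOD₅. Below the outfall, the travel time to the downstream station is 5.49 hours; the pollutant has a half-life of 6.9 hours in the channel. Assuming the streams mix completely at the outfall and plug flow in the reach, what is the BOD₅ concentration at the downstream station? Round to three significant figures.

2.17 mg/L

Conservation of mass: C = (1.580·1.300 + 0.05020·81.40) / 1.630 = 6.140/1.630 = 3.767 mg/L.
Half-life 6.9 h → k = ln 2 / 6.9 = 0.1005 h⁻¹ = 2.411 d⁻¹.
Applying C = C₀e^(−kt): 3.767 × 0.5761 = 2.170 mg/L.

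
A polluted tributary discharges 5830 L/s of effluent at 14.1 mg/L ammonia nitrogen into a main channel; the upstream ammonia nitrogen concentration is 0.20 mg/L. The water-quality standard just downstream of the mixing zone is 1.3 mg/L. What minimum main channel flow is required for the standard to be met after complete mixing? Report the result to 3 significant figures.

Set C_mix = 1.3: (Q·0.2000 + 5830·14.10) / (Q + 5830) = 1.3
→ Q = 5830·(14.10 − 1.3)/(1.3 − 0.2000) = 67840 L/s.

67800 L/s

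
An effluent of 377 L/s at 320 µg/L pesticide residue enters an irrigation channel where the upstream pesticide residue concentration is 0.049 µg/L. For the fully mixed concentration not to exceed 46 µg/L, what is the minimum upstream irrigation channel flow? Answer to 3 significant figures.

2250 L/s

Set C_mix = 46: (Q·0.04900 + 377.0·320.0) / (Q + 377.0) = 46
→ Q = 377.0·(320.0 − 46)/(46 − 0.04900) = 2248 L/s.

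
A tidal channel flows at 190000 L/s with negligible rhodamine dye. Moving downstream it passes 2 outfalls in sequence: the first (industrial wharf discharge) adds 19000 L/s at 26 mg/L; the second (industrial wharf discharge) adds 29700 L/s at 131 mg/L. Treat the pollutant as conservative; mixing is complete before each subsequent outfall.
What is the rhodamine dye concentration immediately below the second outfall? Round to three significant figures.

After outfall 1: Q = 190000 + 19000 = 209000 L/s; C = (190000·0 + 19000·26.00)/209000 = 2.364 mg/L.
After outfall 2: Q = 209000 + 29700 = 238700 L/s; C = (209000·2.364 + 29700·131.0)/238700 = 18.37 mg/L.

18.4 mg/L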